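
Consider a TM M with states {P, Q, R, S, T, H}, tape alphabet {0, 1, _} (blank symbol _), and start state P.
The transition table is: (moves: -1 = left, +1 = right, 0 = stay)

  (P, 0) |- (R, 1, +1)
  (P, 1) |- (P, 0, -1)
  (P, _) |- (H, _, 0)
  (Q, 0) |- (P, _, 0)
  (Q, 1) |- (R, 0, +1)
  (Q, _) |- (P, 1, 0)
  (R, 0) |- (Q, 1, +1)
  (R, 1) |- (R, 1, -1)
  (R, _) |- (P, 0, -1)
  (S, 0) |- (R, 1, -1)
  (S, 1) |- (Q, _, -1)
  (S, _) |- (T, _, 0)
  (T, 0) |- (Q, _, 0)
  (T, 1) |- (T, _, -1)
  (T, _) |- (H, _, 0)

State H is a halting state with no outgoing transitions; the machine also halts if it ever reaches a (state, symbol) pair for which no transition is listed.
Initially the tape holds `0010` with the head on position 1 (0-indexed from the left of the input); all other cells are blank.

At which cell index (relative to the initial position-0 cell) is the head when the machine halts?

4

P | 0[0]10_   read 0 → write 1, move +1, go to R
R | 01[1]0_   read 1 → write 1, move -1, go to R
R | 0[1]10_   read 1 → write 1, move -1, go to R
R | [0]110_   read 0 → write 1, move +1, go to Q
Q | 1[1]10_   read 1 → write 0, move +1, go to R
R | 10[1]0_   read 1 → write 1, move -1, go to R
R | 1[0]10_   read 0 → write 1, move +1, go to Q
Q | 11[1]0_   read 1 → write 0, move +1, go to R
R | 110[0]_   read 0 → write 1, move +1, go to Q
Q | 1101[_]   read _ → write 1, move 0, go to P
P | 1101[1]   read 1 → write 0, move -1, go to P
P | 110[1]0   read 1 → write 0, move -1, go to P
P | 11[0]00   read 0 → write 1, move +1, go to R
R | 111[0]0   read 0 → write 1, move +1, go to Q
Q | 1111[0]   read 0 → write _, move 0, go to P
P | 1111[_]   read _ → write _, move 0, go to H
H | 1111[_]
At halt the head is at cell 4.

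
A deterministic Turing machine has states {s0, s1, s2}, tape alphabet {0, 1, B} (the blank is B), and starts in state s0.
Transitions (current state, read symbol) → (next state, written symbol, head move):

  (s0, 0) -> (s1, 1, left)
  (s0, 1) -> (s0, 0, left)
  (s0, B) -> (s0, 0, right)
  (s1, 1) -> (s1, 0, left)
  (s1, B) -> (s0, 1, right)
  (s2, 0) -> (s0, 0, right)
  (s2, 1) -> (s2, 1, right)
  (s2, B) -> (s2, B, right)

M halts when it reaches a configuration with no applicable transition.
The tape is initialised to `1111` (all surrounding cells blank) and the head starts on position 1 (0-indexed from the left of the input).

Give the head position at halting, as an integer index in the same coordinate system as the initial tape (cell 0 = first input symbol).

state=s0 head=1 tape=B1[1]11   (s0,1)→(s0,0,left)
state=s0 head=0 tape=B[1]011   (s0,1)→(s0,0,left)
state=s0 head=-1 tape=[B]0011   (s0,B)→(s0,0,right)
state=s0 head=0 tape=0[0]011   (s0,0)→(s1,1,left)
state=s1 head=-1 tape=[0]1011
At halt the head is at cell -1.

-1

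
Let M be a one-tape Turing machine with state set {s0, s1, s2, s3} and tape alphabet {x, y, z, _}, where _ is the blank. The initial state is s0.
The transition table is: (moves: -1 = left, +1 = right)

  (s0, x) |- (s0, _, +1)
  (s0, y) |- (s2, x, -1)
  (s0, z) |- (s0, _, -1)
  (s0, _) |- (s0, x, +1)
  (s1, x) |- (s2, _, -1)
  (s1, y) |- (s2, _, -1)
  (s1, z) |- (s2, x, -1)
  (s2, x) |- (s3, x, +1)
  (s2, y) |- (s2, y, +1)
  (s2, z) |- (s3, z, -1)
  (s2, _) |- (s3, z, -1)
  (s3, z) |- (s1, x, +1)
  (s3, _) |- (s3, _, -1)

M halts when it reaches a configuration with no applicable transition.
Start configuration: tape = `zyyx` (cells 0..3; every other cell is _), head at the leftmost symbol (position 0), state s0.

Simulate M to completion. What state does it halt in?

s3

s0 | _[z]yyx   read z → write _, move -1, go to s0
s0 | [_]_yyx   read _ → write x, move +1, go to s0
s0 | x[_]yyx   read _ → write x, move +1, go to s0
s0 | xx[y]yx   read y → write x, move -1, go to s2
s2 | x[x]xyx   read x → write x, move +1, go to s3
s3 | xx[x]yx
No transition is defined for (s3, x); M halts in state s3.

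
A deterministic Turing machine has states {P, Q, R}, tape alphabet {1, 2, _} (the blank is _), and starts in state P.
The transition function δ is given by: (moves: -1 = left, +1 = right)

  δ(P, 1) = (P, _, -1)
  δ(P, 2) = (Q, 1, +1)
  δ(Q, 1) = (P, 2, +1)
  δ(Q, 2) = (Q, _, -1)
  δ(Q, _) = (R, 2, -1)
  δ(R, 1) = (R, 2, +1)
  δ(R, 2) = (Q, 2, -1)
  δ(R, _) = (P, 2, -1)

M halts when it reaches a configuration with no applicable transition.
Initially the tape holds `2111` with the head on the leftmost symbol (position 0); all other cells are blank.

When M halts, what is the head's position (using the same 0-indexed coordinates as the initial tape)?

P | [2]111   read 2 → write 1, move +1, go to Q
Q | 1[1]11   read 1 → write 2, move +1, go to P
P | 12[1]1   read 1 → write _, move -1, go to P
P | 1[2]_1   read 2 → write 1, move +1, go to Q
Q | 11[_]1   read _ → write 2, move -1, go to R
R | 1[1]21   read 1 → write 2, move +1, go to R
R | 12[2]1   read 2 → write 2, move -1, go to Q
Q | 1[2]21   read 2 → write _, move -1, go to Q
Q | [1]_21   read 1 → write 2, move +1, go to P
P | 2[_]21
At halt the head is at cell 1.

1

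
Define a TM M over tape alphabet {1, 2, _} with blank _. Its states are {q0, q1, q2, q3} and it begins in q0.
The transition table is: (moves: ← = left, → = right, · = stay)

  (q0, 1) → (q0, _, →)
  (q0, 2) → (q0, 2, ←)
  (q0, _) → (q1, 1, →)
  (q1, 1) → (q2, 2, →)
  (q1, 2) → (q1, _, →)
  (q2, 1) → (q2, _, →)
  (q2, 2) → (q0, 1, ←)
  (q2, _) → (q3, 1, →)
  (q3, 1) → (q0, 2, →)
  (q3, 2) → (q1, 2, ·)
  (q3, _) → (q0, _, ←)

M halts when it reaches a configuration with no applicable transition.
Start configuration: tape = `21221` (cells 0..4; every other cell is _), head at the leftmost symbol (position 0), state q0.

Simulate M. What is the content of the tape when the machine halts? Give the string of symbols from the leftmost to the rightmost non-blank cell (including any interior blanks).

111_2__1

q0 | _[2]1221___   read 2 → write 2, move ←, go to q0
q0 | [_]21221___   read _ → write 1, move →, go to q1
q1 | 1[2]1221___   read 2 → write _, move →, go to q1
q1 | 1_[1]221___   read 1 → write 2, move →, go to q2
q2 | 1_2[2]21___   read 2 → write 1, move ←, go to q0
q0 | 1_[2]121___   read 2 → write 2, move ←, go to q0
q0 | 1[_]2121___   read _ → write 1, move →, go to q1
q1 | 11[2]121___   read 2 → write _, move →, go to q1
q1 | 11_[1]21___   read 1 → write 2, move →, go to q2
q2 | 11_2[2]1___   read 2 → write 1, move ←, go to q0
q0 | 11_[2]11___   read 2 → write 2, move ←, go to q0
q0 | 11[_]211___   read _ → write 1, move →, go to q1
q1 | 111[2]11___   read 2 → write _, move →, go to q1
q1 | 111_[1]1___   read 1 → write 2, move →, go to q2
q2 | 111_2[1]___   read 1 → write _, move →, go to q2
q2 | 111_2_[_]__   read _ → write 1, move →, go to q3
q3 | 111_2_1[_]_   read _ → write _, move ←, go to q0
q0 | 111_2_[1]__   read 1 → write _, move →, go to q0
q0 | 111_2__[_]_   read _ → write 1, move →, go to q1
q1 | 111_2__1[_]
The non-blank tape span at halt is 111_2__1.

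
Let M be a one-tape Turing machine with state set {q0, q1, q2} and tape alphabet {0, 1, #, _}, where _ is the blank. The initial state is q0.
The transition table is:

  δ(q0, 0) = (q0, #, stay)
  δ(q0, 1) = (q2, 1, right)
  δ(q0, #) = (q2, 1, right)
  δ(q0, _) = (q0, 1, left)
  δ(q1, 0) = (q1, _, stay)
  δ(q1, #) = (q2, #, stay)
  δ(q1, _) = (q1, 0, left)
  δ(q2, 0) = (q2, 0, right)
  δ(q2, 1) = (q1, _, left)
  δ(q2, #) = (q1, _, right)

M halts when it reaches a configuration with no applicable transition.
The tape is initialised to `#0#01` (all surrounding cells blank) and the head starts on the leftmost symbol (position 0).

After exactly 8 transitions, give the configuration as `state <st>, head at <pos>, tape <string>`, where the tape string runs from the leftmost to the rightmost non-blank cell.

q0 | [#]0#01   read # → write 1, move right, go to q2
q2 | 1[0]#01   read 0 → write 0, move right, go to q2
q2 | 10[#]01   read # → write _, move right, go to q1
q1 | 10_[0]1   read 0 → write _, move stay, go to q1
q1 | 10_[_]1   read _ → write 0, move left, go to q1
q1 | 10[_]01   read _ → write 0, move left, go to q1
q1 | 1[0]001   read 0 → write _, move stay, go to q1
q1 | 1[_]001   read _ → write 0, move left, go to q1
q1 | [1]0001
After 8 steps: state q1, head at 0, tape 10001.

state q1, head at 0, tape 10001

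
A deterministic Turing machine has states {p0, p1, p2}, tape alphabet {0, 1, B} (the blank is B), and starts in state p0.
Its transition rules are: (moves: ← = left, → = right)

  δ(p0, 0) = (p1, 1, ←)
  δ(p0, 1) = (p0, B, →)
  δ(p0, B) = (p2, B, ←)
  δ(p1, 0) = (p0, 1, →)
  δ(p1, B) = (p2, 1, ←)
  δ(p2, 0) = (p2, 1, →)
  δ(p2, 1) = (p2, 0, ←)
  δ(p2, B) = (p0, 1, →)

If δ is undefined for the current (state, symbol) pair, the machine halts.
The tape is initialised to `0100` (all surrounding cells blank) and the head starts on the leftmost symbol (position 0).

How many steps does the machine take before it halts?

22

state=p0 head=0 tape=BB[0]100B   (p0,0)→(p1,1,←)
state=p1 head=-1 tape=B[B]1100B   (p1,B)→(p2,1,←)
state=p2 head=-2 tape=[B]11100B   (p2,B)→(p0,1,→)
state=p0 head=-1 tape=1[1]1100B   (p0,1)→(p0,B,→)
state=p0 head=0 tape=1B[1]100B   (p0,1)→(p0,B,→)
state=p0 head=1 tape=1BB[1]00B   (p0,1)→(p0,B,→)
state=p0 head=2 tape=1BBB[0]0B   (p0,0)→(p1,1,←)
state=p1 head=1 tape=1BB[B]10B   (p1,B)→(p2,1,←)
state=p2 head=0 tape=1B[B]110B   (p2,B)→(p0,1,→)
state=p0 head=1 tape=1B1[1]10B   (p0,1)→(p0,B,→)
state=p0 head=2 tape=1B1B[1]0B   (p0,1)→(p0,B,→)
state=p0 head=3 tape=1B1BB[0]B   (p0,0)→(p1,1,←)
state=p1 head=2 tape=1B1B[B]1B   (p1,B)→(p2,1,←)
state=p2 head=1 tape=1B1[B]11B   (p2,B)→(p0,1,→)
state=p0 head=2 tape=1B11[1]1B   (p0,1)→(p0,B,→)
state=p0 head=3 tape=1B11B[1]B   (p0,1)→(p0,B,→)
state=p0 head=4 tape=1B11BB[B]   (p0,B)→(p2,B,←)
state=p2 head=3 tape=1B11B[B]B   (p2,B)→(p0,1,→)
state=p0 head=4 tape=1B11B1[B]   (p0,B)→(p2,B,←)
state=p2 head=3 tape=1B11B[1]B   (p2,1)→(p2,0,←)
state=p2 head=2 tape=1B11[B]0B   (p2,B)→(p0,1,→)
state=p0 head=3 tape=1B111[0]B   (p0,0)→(p1,1,←)
state=p1 head=2 tape=1B11[1]1B
M halts after 22 transitions.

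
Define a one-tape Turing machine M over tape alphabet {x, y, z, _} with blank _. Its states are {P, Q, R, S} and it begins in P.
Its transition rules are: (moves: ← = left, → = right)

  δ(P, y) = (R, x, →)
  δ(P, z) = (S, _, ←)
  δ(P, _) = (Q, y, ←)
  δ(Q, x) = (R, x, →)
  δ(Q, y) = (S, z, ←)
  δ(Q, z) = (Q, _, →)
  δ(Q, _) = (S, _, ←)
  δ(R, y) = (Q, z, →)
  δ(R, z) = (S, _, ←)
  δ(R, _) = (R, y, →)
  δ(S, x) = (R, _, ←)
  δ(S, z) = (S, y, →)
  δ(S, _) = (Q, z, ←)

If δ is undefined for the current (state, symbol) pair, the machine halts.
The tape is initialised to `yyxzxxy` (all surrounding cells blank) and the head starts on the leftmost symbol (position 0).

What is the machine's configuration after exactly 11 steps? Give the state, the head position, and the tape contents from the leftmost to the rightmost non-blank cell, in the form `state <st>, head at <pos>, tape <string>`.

state R, head at 3, tape yyyy_xxy

state=P head=0 tape=_[y]yxzxxy   (P,y)→(R,x,→)
state=R head=1 tape=_x[y]xzxxy   (R,y)→(Q,z,→)
state=Q head=2 tape=_xz[x]zxxy   (Q,x)→(R,x,→)
state=R head=3 tape=_xzx[z]xxy   (R,z)→(S,_,←)
state=S head=2 tape=_xz[x]_xxy   (S,x)→(R,_,←)
state=R head=1 tape=_x[z]__xxy   (R,z)→(S,_,←)
state=S head=0 tape=_[x]___xxy   (S,x)→(R,_,←)
state=R head=-1 tape=[_]____xxy   (R,_)→(R,y,→)
state=R head=0 tape=y[_]___xxy   (R,_)→(R,y,→)
state=R head=1 tape=yy[_]__xxy   (R,_)→(R,y,→)
state=R head=2 tape=yyy[_]_xxy   (R,_)→(R,y,→)
state=R head=3 tape=yyyy[_]xxy
After 11 steps: state R, head at 3, tape yyyy_xxy.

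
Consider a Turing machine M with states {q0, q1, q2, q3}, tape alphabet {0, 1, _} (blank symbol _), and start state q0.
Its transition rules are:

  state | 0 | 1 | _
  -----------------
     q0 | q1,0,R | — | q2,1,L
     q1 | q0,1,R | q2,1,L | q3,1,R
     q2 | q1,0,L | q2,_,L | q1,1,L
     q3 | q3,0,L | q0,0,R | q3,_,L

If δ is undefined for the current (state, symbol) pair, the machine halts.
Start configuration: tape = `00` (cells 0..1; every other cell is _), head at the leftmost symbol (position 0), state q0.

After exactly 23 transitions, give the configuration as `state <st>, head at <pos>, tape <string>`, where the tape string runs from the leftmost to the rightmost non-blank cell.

state q0, head at -1, tape 1010101

state=q0 head=0 tape=___[0]0__   (q0,0)→(q1,0,R)
state=q1 head=1 tape=___0[0]__   (q1,0)→(q0,1,R)
state=q0 head=2 tape=___01[_]_   (q0,_)→(q2,1,L)
state=q2 head=1 tape=___0[1]1_   (q2,1)→(q2,_,L)
state=q2 head=0 tape=___[0]_1_   (q2,0)→(q1,0,L)
state=q1 head=-1 tape=__[_]0_1_   (q1,_)→(q3,1,R)
state=q3 head=0 tape=__1[0]_1_   (q3,0)→(q3,0,L)
state=q3 head=-1 tape=__[1]0_1_   (q3,1)→(q0,0,R)
state=q0 head=0 tape=__0[0]_1_   (q0,0)→(q1,0,R)
state=q1 head=1 tape=__00[_]1_   (q1,_)→(q3,1,R)
state=q3 head=2 tape=__001[1]_   (q3,1)→(q0,0,R)
state=q0 head=3 tape=__0010[_]   (q0,_)→(q2,1,L)
state=q2 head=2 tape=__001[0]1   (q2,0)→(q1,0,L)
state=q1 head=1 tape=__00[1]01   (q1,1)→(q2,1,L)
state=q2 head=0 tape=__0[0]101   (q2,0)→(q1,0,L)
state=q1 head=-1 tape=__[0]0101   (q1,0)→(q0,1,R)
state=q0 head=0 tape=__1[0]101   (q0,0)→(q1,0,R)
state=q1 head=1 tape=__10[1]01   (q1,1)→(q2,1,L)
state=q2 head=0 tape=__1[0]101   (q2,0)→(q1,0,L)
state=q1 head=-1 tape=__[1]0101   (q1,1)→(q2,1,L)
state=q2 head=-2 tape=_[_]10101   (q2,_)→(q1,1,L)
state=q1 head=-3 tape=[_]110101   (q1,_)→(q3,1,R)
state=q3 head=-2 tape=1[1]10101   (q3,1)→(q0,0,R)
state=q0 head=-1 tape=10[1]0101
After 23 steps: state q0, head at -1, tape 1010101.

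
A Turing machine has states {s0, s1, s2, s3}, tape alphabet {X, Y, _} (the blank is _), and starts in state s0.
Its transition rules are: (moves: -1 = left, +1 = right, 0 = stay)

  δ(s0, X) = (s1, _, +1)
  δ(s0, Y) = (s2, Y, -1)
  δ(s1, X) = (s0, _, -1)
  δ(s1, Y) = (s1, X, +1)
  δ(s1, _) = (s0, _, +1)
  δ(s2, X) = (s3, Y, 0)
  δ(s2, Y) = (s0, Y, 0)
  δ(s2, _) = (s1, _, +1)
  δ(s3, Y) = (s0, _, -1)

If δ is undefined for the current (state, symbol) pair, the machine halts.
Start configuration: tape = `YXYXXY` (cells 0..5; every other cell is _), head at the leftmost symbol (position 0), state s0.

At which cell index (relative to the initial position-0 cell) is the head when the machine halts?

7

state=s0 head=0 tape=_[Y]XYXXY__   (s0,Y)→(s2,Y,-1)
state=s2 head=-1 tape=[_]YXYXXY__   (s2,_)→(s1,_,+1)
state=s1 head=0 tape=_[Y]XYXXY__   (s1,Y)→(s1,X,+1)
state=s1 head=1 tape=_X[X]YXXY__   (s1,X)→(s0,_,-1)
state=s0 head=0 tape=_[X]_YXXY__   (s0,X)→(s1,_,+1)
state=s1 head=1 tape=__[_]YXXY__   (s1,_)→(s0,_,+1)
state=s0 head=2 tape=___[Y]XXY__   (s0,Y)→(s2,Y,-1)
state=s2 head=1 tape=__[_]YXXY__   (s2,_)→(s1,_,+1)
state=s1 head=2 tape=___[Y]XXY__   (s1,Y)→(s1,X,+1)
state=s1 head=3 tape=___X[X]XY__   (s1,X)→(s0,_,-1)
state=s0 head=2 tape=___[X]_XY__   (s0,X)→(s1,_,+1)
state=s1 head=3 tape=____[_]XY__   (s1,_)→(s0,_,+1)
state=s0 head=4 tape=_____[X]Y__   (s0,X)→(s1,_,+1)
state=s1 head=5 tape=______[Y]__   (s1,Y)→(s1,X,+1)
state=s1 head=6 tape=______X[_]_   (s1,_)→(s0,_,+1)
state=s0 head=7 tape=______X_[_]
At halt the head is at cell 7.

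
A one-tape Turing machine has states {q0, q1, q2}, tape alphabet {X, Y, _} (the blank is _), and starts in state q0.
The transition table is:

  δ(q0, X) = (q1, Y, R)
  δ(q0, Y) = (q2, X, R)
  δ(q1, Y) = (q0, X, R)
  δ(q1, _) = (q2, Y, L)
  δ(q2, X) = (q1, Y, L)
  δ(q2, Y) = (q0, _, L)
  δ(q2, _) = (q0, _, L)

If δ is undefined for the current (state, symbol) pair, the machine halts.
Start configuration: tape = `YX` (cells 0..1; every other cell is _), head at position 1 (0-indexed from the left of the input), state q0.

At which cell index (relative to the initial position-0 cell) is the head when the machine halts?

-1

state=q0 head=1 tape=_Y[X]_   (q0,X)→(q1,Y,R)
state=q1 head=2 tape=_YY[_]   (q1,_)→(q2,Y,L)
state=q2 head=1 tape=_Y[Y]Y   (q2,Y)→(q0,_,L)
state=q0 head=0 tape=_[Y]_Y   (q0,Y)→(q2,X,R)
state=q2 head=1 tape=_X[_]Y   (q2,_)→(q0,_,L)
state=q0 head=0 tape=_[X]_Y   (q0,X)→(q1,Y,R)
state=q1 head=1 tape=_Y[_]Y   (q1,_)→(q2,Y,L)
state=q2 head=0 tape=_[Y]YY   (q2,Y)→(q0,_,L)
state=q0 head=-1 tape=[_]_YY
At halt the head is at cell -1.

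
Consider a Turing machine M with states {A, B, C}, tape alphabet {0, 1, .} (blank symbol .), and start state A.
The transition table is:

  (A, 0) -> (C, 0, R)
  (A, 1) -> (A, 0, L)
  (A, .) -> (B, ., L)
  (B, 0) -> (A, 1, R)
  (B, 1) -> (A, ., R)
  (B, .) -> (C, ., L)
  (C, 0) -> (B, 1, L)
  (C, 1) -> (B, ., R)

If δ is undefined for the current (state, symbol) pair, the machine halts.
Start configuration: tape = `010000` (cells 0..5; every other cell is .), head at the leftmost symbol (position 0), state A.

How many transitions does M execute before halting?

15

state=A head=0 tape=.[0]10000   (A,0)→(C,0,R)
state=C head=1 tape=.0[1]0000   (C,1)→(B,.,R)
state=B head=2 tape=.0.[0]000   (B,0)→(A,1,R)
state=A head=3 tape=.0.1[0]00   (A,0)→(C,0,R)
state=C head=4 tape=.0.10[0]0   (C,0)→(B,1,L)
state=B head=3 tape=.0.1[0]10   (B,0)→(A,1,R)
state=A head=4 tape=.0.11[1]0   (A,1)→(A,0,L)
state=A head=3 tape=.0.1[1]00   (A,1)→(A,0,L)
state=A head=2 tape=.0.[1]000   (A,1)→(A,0,L)
state=A head=1 tape=.0[.]0000   (A,.)→(B,.,L)
state=B head=0 tape=.[0].0000   (B,0)→(A,1,R)
state=A head=1 tape=.1[.]0000   (A,.)→(B,.,L)
state=B head=0 tape=.[1].0000   (B,1)→(A,.,R)
state=A head=1 tape=..[.]0000   (A,.)→(B,.,L)
state=B head=0 tape=.[.].0000   (B,.)→(C,.,L)
state=C head=-1 tape=[.]..0000
M halts after 15 transitions.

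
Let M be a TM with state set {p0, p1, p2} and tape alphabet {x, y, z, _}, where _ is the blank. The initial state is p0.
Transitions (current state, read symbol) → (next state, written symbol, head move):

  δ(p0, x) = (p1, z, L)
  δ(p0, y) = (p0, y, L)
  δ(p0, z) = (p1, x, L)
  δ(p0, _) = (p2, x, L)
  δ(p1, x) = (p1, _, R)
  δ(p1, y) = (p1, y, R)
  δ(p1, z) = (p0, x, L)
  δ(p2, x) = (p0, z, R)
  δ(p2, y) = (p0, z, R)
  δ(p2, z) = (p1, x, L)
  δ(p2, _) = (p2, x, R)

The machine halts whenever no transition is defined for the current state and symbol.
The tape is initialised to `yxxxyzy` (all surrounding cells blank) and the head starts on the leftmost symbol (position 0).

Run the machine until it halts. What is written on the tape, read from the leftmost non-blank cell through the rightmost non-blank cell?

y___y_y

state=p0 head=0 tape=__[y]xxxyzy_   (p0,y)→(p0,y,L)
state=p0 head=-1 tape=_[_]yxxxyzy_   (p0,_)→(p2,x,L)
state=p2 head=-2 tape=[_]xyxxxyzy_   (p2,_)→(p2,x,R)
state=p2 head=-1 tape=x[x]yxxxyzy_   (p2,x)→(p0,z,R)
state=p0 head=0 tape=xz[y]xxxyzy_   (p0,y)→(p0,y,L)
state=p0 head=-1 tape=x[z]yxxxyzy_   (p0,z)→(p1,x,L)
state=p1 head=-2 tape=[x]xyxxxyzy_   (p1,x)→(p1,_,R)
state=p1 head=-1 tape=_[x]yxxxyzy_   (p1,x)→(p1,_,R)
state=p1 head=0 tape=__[y]xxxyzy_   (p1,y)→(p1,y,R)
state=p1 head=1 tape=__y[x]xxyzy_   (p1,x)→(p1,_,R)
state=p1 head=2 tape=__y_[x]xyzy_   (p1,x)→(p1,_,R)
state=p1 head=3 tape=__y__[x]yzy_   (p1,x)→(p1,_,R)
state=p1 head=4 tape=__y___[y]zy_   (p1,y)→(p1,y,R)
state=p1 head=5 tape=__y___y[z]y_   (p1,z)→(p0,x,L)
state=p0 head=4 tape=__y___[y]xy_   (p0,y)→(p0,y,L)
state=p0 head=3 tape=__y__[_]yxy_   (p0,_)→(p2,x,L)
state=p2 head=2 tape=__y_[_]xyxy_   (p2,_)→(p2,x,R)
state=p2 head=3 tape=__y_x[x]yxy_   (p2,x)→(p0,z,R)
state=p0 head=4 tape=__y_xz[y]xy_   (p0,y)→(p0,y,L)
state=p0 head=3 tape=__y_x[z]yxy_   (p0,z)→(p1,x,L)
state=p1 head=2 tape=__y_[x]xyxy_   (p1,x)→(p1,_,R)
state=p1 head=3 tape=__y__[x]yxy_   (p1,x)→(p1,_,R)
state=p1 head=4 tape=__y___[y]xy_   (p1,y)→(p1,y,R)
state=p1 head=5 tape=__y___y[x]y_   (p1,x)→(p1,_,R)
state=p1 head=6 tape=__y___y_[y]_   (p1,y)→(p1,y,R)
state=p1 head=7 tape=__y___y_y[_]
The non-blank tape span at halt is y___y_y.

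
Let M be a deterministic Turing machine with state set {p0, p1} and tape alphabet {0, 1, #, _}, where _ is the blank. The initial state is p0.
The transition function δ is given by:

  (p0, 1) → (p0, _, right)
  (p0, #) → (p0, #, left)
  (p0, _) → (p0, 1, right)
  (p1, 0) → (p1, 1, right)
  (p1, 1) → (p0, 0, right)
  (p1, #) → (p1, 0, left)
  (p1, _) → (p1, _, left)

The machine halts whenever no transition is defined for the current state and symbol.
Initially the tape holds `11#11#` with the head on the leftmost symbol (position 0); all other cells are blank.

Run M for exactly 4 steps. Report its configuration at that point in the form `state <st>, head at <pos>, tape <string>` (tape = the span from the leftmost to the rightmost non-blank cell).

state p0, head at 2, tape 1#11#

state=p0 head=0 tape=[1]1#11#   (p0,1)→(p0,_,right)
state=p0 head=1 tape=_[1]#11#   (p0,1)→(p0,_,right)
state=p0 head=2 tape=__[#]11#   (p0,#)→(p0,#,left)
state=p0 head=1 tape=_[_]#11#   (p0,_)→(p0,1,right)
state=p0 head=2 tape=_1[#]11#
After 4 steps: state p0, head at 2, tape 1#11#.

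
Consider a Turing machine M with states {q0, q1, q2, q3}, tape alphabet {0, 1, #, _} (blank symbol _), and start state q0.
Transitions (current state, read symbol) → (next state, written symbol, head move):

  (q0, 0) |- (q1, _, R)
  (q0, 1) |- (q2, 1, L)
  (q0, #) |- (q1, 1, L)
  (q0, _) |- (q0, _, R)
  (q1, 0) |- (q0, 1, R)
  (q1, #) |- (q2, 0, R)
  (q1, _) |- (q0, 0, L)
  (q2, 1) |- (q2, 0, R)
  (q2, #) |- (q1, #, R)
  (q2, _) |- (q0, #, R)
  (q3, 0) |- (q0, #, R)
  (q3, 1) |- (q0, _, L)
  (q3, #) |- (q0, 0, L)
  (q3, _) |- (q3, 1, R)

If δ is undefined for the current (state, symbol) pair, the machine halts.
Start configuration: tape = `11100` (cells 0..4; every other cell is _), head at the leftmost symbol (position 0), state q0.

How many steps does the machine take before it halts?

4

q0 | _[1]1100   read 1 → write 1, move L, go to q2
q2 | [_]11100   read _ → write #, move R, go to q0
q0 | #[1]1100   read 1 → write 1, move L, go to q2
q2 | [#]11100   read # → write #, move R, go to q1
q1 | #[1]1100
M halts after 4 transitions.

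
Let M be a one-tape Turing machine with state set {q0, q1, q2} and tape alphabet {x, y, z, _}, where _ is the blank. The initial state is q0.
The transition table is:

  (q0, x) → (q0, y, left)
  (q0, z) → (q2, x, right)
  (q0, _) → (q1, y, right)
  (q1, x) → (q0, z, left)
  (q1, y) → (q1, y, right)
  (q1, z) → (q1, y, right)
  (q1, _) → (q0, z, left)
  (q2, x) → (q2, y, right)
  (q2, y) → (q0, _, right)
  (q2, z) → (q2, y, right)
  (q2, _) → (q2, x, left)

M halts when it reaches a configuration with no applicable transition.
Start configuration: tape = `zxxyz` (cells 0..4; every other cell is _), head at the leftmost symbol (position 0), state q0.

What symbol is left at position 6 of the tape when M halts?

y

state=q0 head=0 tape=[z]xxyz___   (q0,z)→(q2,x,right)
state=q2 head=1 tape=x[x]xyz___   (q2,x)→(q2,y,right)
state=q2 head=2 tape=xy[x]yz___   (q2,x)→(q2,y,right)
state=q2 head=3 tape=xyy[y]z___   (q2,y)→(q0,_,right)
state=q0 head=4 tape=xyy_[z]___   (q0,z)→(q2,x,right)
state=q2 head=5 tape=xyy_x[_]__   (q2,_)→(q2,x,left)
state=q2 head=4 tape=xyy_[x]x__   (q2,x)→(q2,y,right)
state=q2 head=5 tape=xyy_y[x]__   (q2,x)→(q2,y,right)
state=q2 head=6 tape=xyy_yy[_]_   (q2,_)→(q2,x,left)
state=q2 head=5 tape=xyy_y[y]x_   (q2,y)→(q0,_,right)
state=q0 head=6 tape=xyy_y_[x]_   (q0,x)→(q0,y,left)
state=q0 head=5 tape=xyy_y[_]y_   (q0,_)→(q1,y,right)
state=q1 head=6 tape=xyy_yy[y]_   (q1,y)→(q1,y,right)
state=q1 head=7 tape=xyy_yyy[_]   (q1,_)→(q0,z,left)
state=q0 head=6 tape=xyy_yy[y]z
Cell 6 holds y when M halts.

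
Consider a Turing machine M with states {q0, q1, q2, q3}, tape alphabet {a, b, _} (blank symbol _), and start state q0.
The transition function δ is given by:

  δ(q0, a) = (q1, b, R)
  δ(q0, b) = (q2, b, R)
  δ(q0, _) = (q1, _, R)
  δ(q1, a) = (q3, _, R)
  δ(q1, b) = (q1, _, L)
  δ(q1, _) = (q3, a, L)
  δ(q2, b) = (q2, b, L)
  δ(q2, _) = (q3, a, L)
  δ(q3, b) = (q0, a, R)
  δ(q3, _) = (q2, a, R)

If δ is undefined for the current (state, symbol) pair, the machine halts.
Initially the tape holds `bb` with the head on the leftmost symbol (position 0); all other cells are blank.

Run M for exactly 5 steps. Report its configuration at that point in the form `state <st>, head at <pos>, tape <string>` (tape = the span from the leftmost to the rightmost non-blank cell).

state q2, head at -1, tape aabb

state=q0 head=0 tape=__[b]b   (q0,b)→(q2,b,R)
state=q2 head=1 tape=__b[b]   (q2,b)→(q2,b,L)
state=q2 head=0 tape=__[b]b   (q2,b)→(q2,b,L)
state=q2 head=-1 tape=_[_]bb   (q2,_)→(q3,a,L)
state=q3 head=-2 tape=[_]abb   (q3,_)→(q2,a,R)
state=q2 head=-1 tape=a[a]bb
After 5 steps: state q2, head at -1, tape aabb.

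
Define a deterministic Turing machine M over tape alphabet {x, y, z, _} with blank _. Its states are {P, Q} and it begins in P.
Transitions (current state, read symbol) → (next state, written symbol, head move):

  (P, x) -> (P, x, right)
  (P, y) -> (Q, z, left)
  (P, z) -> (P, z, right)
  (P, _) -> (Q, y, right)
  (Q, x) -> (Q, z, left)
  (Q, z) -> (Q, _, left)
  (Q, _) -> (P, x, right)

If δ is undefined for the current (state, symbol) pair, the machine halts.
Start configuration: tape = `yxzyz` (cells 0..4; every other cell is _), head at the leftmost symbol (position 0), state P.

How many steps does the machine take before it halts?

P | __[y]xzyz   read y → write z, move left, go to Q
Q | _[_]zxzyz   read _ → write x, move right, go to P
P | _x[z]xzyz   read z → write z, move right, go to P
P | _xz[x]zyz   read x → write x, move right, go to P
P | _xzx[z]yz   read z → write z, move right, go to P
P | _xzxz[y]z   read y → write z, move left, go to Q
Q | _xzx[z]zz   read z → write _, move left, go to Q
Q | _xz[x]_zz   read x → write z, move left, go to Q
Q | _x[z]z_zz   read z → write _, move left, go to Q
Q | _[x]_z_zz   read x → write z, move left, go to Q
Q | [_]z_z_zz   read _ → write x, move right, go to P
P | x[z]_z_zz   read z → write z, move right, go to P
P | xz[_]z_zz   read _ → write y, move right, go to Q
Q | xzy[z]_zz   read z → write _, move left, go to Q
Q | xz[y]__zz
M halts after 14 transitions.

14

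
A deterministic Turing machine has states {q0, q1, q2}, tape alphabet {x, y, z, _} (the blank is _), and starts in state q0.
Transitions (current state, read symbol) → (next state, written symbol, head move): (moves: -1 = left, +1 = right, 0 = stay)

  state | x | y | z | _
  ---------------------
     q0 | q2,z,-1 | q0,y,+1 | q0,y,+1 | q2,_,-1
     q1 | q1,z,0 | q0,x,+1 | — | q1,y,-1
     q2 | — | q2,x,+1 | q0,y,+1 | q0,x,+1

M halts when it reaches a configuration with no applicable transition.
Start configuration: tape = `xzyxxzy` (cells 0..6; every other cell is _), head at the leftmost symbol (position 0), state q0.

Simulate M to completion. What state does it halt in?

q0 | _[x]zyxxzy__   read x → write z, move -1, go to q2
q2 | [_]zzyxxzy__   read _ → write x, move +1, go to q0
q0 | x[z]zyxxzy__   read z → write y, move +1, go to q0
q0 | xy[z]yxxzy__   read z → write y, move +1, go to q0
q0 | xyy[y]xxzy__   read y → write y, move +1, go to q0
q0 | xyyy[x]xzy__   read x → write z, move -1, go to q2
q2 | xyy[y]zxzy__   read y → write x, move +1, go to q2
q2 | xyyx[z]xzy__   read z → write y, move +1, go to q0
q0 | xyyxy[x]zy__   read x → write z, move -1, go to q2
q2 | xyyx[y]zzy__   read y → write x, move +1, go to q2
q2 | xyyxx[z]zy__   read z → write y, move +1, go to q0
q0 | xyyxxy[z]y__   read z → write y, move +1, go to q0
q0 | xyyxxyy[y]__   read y → write y, move +1, go to q0
q0 | xyyxxyyy[_]_   read _ → write _, move -1, go to q2
q2 | xyyxxyy[y]__   read y → write x, move +1, go to q2
q2 | xyyxxyyx[_]_   read _ → write x, move +1, go to q0
q0 | xyyxxyyxx[_]   read _ → write _, move -1, go to q2
q2 | xyyxxyyx[x]_
No transition is defined for (q2, x); M halts in state q2.

q2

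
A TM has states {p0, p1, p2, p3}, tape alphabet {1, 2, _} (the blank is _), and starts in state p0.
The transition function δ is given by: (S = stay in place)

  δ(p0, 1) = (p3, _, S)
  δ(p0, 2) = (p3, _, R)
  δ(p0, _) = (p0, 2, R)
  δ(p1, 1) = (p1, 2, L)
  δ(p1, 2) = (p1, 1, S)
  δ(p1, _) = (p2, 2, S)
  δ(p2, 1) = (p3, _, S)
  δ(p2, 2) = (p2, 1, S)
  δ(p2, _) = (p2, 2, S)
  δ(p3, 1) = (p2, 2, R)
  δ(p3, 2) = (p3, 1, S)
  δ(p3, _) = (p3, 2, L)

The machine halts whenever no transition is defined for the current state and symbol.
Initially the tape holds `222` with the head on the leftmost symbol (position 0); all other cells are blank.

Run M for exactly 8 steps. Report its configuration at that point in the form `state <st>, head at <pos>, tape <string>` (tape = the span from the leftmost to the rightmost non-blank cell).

state p2, head at 2, tape 22

state=p0 head=0 tape=[2]22   (p0,2)→(p3,_,R)
state=p3 head=1 tape=_[2]2   (p3,2)→(p3,1,S)
state=p3 head=1 tape=_[1]2   (p3,1)→(p2,2,R)
state=p2 head=2 tape=_2[2]   (p2,2)→(p2,1,S)
state=p2 head=2 tape=_2[1]   (p2,1)→(p3,_,S)
state=p3 head=2 tape=_2[_]   (p3,_)→(p3,2,L)
state=p3 head=1 tape=_[2]2   (p3,2)→(p3,1,S)
state=p3 head=1 tape=_[1]2   (p3,1)→(p2,2,R)
state=p2 head=2 tape=_2[2]
After 8 steps: state p2, head at 2, tape 22.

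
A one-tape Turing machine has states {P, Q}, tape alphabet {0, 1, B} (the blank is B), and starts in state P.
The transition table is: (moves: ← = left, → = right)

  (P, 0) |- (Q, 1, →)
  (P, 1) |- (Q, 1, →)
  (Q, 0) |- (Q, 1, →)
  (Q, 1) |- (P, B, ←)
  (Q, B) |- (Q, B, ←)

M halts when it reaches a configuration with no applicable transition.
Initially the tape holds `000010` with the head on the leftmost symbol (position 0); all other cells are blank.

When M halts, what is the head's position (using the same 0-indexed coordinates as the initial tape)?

state=P head=0 tape=B[0]00010   (P,0)→(Q,1,→)
state=Q head=1 tape=B1[0]0010   (Q,0)→(Q,1,→)
state=Q head=2 tape=B11[0]010   (Q,0)→(Q,1,→)
state=Q head=3 tape=B111[0]10   (Q,0)→(Q,1,→)
state=Q head=4 tape=B1111[1]0   (Q,1)→(P,B,←)
state=P head=3 tape=B111[1]B0   (P,1)→(Q,1,→)
state=Q head=4 tape=B1111[B]0   (Q,B)→(Q,B,←)
state=Q head=3 tape=B111[1]B0   (Q,1)→(P,B,←)
state=P head=2 tape=B11[1]BB0   (P,1)→(Q,1,→)
state=Q head=3 tape=B111[B]B0   (Q,B)→(Q,B,←)
state=Q head=2 tape=B11[1]BB0   (Q,1)→(P,B,←)
state=P head=1 tape=B1[1]BBB0   (P,1)→(Q,1,→)
state=Q head=2 tape=B11[B]BB0   (Q,B)→(Q,B,←)
state=Q head=1 tape=B1[1]BBB0   (Q,1)→(P,B,←)
state=P head=0 tape=B[1]BBBB0   (P,1)→(Q,1,→)
state=Q head=1 tape=B1[B]BBB0   (Q,B)→(Q,B,←)
state=Q head=0 tape=B[1]BBBB0   (Q,1)→(P,B,←)
state=P head=-1 tape=[B]BBBBB0
At halt the head is at cell -1.

-1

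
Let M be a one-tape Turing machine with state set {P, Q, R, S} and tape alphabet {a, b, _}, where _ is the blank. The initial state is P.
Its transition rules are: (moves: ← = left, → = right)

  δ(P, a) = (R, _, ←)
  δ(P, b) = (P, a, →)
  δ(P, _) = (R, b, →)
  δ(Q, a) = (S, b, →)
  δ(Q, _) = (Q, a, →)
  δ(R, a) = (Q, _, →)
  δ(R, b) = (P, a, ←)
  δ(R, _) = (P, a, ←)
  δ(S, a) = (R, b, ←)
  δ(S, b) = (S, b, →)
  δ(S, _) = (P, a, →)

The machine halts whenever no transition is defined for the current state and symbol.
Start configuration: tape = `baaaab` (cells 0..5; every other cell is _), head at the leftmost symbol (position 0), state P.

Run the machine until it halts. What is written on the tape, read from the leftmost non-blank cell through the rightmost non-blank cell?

P | _[b]aaaab   read b → write a, move →, go to P
P | _a[a]aaab   read a → write _, move ←, go to R
R | _[a]_aaab   read a → write _, move →, go to Q
Q | __[_]aaab   read _ → write a, move →, go to Q
Q | __a[a]aab   read a → write b, move →, go to S
S | __ab[a]ab   read a → write b, move ←, go to R
R | __a[b]bab   read b → write a, move ←, go to P
P | __[a]abab   read a → write _, move ←, go to R
R | _[_]_abab   read _ → write a, move ←, go to P
P | [_]a_abab   read _ → write b, move →, go to R
R | b[a]_abab   read a → write _, move →, go to Q
Q | b_[_]abab   read _ → write a, move →, go to Q
Q | b_a[a]bab   read a → write b, move →, go to S
S | b_ab[b]ab   read b → write b, move →, go to S
S | b_abb[a]b   read a → write b, move ←, go to R
R | b_ab[b]bb   read b → write a, move ←, go to P
P | b_a[b]abb   read b → write a, move →, go to P
P | b_aa[a]bb   read a → write _, move ←, go to R
R | b_a[a]_bb   read a → write _, move →, go to Q
Q | b_a_[_]bb   read _ → write a, move →, go to Q
Q | b_a_a[b]b
The non-blank tape span at halt is b_a_abb.

b_a_abb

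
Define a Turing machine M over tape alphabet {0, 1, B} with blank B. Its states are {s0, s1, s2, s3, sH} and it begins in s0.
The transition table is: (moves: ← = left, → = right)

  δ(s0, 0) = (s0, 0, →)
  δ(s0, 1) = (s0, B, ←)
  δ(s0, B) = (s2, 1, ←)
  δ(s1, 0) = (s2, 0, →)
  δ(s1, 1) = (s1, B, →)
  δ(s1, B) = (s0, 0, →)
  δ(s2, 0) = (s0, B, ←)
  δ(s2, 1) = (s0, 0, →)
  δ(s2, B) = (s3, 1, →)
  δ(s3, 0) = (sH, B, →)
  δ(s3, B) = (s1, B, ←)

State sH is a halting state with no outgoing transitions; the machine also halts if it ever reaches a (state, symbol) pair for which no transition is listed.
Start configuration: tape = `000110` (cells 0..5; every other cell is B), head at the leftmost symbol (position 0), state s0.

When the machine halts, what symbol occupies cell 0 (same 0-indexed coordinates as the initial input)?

B

s0 | BB[0]00110   read 0 → write 0, move →, go to s0
s0 | BB0[0]0110   read 0 → write 0, move →, go to s0
s0 | BB00[0]110   read 0 → write 0, move →, go to s0
s0 | BB000[1]10   read 1 → write B, move ←, go to s0
s0 | BB00[0]B10   read 0 → write 0, move →, go to s0
s0 | BB000[B]10   read B → write 1, move ←, go to s2
s2 | BB00[0]110   read 0 → write B, move ←, go to s0
s0 | BB0[0]B110   read 0 → write 0, move →, go to s0
s0 | BB00[B]110   read B → write 1, move ←, go to s2
s2 | BB0[0]1110   read 0 → write B, move ←, go to s0
s0 | BB[0]B1110   read 0 → write 0, move →, go to s0
s0 | BB0[B]1110   read B → write 1, move ←, go to s2
s2 | BB[0]11110   read 0 → write B, move ←, go to s0
s0 | B[B]B11110   read B → write 1, move ←, go to s2
s2 | [B]1B11110   read B → write 1, move →, go to s3
s3 | 1[1]B11110
Cell 0 holds B when M halts.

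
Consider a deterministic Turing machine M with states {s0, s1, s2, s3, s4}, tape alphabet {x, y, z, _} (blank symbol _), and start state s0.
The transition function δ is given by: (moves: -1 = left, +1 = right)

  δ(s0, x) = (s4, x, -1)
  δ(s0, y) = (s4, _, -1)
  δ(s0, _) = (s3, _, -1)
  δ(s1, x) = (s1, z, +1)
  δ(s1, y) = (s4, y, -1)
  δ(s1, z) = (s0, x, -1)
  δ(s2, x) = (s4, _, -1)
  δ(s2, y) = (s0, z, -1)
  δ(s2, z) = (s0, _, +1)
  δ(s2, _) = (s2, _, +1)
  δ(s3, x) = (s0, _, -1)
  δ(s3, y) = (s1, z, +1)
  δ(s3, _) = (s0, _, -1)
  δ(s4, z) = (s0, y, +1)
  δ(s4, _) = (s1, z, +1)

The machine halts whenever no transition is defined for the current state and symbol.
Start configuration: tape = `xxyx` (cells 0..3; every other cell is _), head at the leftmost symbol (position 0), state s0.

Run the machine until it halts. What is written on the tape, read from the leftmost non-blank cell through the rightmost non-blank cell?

zzy_x

state=s0 head=0 tape=_[x]xyx   (s0,x)→(s4,x,-1)
state=s4 head=-1 tape=[_]xxyx   (s4,_)→(s1,z,+1)
state=s1 head=0 tape=z[x]xyx   (s1,x)→(s1,z,+1)
state=s1 head=1 tape=zz[x]yx   (s1,x)→(s1,z,+1)
state=s1 head=2 tape=zzz[y]x   (s1,y)→(s4,y,-1)
state=s4 head=1 tape=zz[z]yx   (s4,z)→(s0,y,+1)
state=s0 head=2 tape=zzy[y]x   (s0,y)→(s4,_,-1)
state=s4 head=1 tape=zz[y]_x
The non-blank tape span at halt is zzy_x.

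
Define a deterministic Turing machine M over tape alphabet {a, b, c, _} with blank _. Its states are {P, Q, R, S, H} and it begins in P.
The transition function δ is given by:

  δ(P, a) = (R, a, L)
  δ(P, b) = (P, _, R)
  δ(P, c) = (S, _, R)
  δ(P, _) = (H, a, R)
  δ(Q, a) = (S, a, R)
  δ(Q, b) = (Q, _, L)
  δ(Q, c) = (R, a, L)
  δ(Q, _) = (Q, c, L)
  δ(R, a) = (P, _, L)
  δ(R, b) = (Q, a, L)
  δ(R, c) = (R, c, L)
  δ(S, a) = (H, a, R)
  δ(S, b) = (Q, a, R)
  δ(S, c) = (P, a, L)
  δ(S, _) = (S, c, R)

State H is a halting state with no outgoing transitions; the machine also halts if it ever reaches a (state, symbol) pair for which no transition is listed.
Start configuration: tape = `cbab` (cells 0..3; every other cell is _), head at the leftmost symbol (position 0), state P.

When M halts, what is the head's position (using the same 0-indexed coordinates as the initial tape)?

P | [c]bab_   read c → write _, move R, go to S
S | _[b]ab_   read b → write a, move R, go to Q
Q | _a[a]b_   read a → write a, move R, go to S
S | _aa[b]_   read b → write a, move R, go to Q
Q | _aaa[_]   read _ → write c, move L, go to Q
Q | _aa[a]c   read a → write a, move R, go to S
S | _aaa[c]   read c → write a, move L, go to P
P | _aa[a]a   read a → write a, move L, go to R
R | _a[a]aa   read a → write _, move L, go to P
P | _[a]_aa   read a → write a, move L, go to R
R | [_]a_aa
At halt the head is at cell 0.

0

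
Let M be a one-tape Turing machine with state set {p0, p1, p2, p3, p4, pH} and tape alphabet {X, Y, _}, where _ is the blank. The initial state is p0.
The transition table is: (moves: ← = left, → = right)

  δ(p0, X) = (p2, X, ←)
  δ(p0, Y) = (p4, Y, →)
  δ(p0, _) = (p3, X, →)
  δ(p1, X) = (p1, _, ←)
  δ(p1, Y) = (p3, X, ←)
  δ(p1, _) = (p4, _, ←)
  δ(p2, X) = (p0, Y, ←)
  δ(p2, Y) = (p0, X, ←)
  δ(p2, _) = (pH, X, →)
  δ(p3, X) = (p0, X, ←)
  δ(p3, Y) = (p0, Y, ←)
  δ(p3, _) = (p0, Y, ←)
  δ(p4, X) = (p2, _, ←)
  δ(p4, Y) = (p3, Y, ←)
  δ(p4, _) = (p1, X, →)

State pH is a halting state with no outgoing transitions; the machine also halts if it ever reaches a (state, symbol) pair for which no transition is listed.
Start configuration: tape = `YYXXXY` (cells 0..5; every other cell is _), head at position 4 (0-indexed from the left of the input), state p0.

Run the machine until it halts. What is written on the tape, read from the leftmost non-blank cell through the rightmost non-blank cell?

p0 | __YYXX[X]Y   read X → write X, move ←, go to p2
p2 | __YYX[X]XY   read X → write Y, move ←, go to p0
p0 | __YY[X]YXY   read X → write X, move ←, go to p2
p2 | __Y[Y]XYXY   read Y → write X, move ←, go to p0
p0 | __[Y]XXYXY   read Y → write Y, move →, go to p4
p4 | __Y[X]XYXY   read X → write _, move ←, go to p2
p2 | __[Y]_XYXY   read Y → write X, move ←, go to p0
p0 | _[_]X_XYXY   read _ → write X, move →, go to p3
p3 | _X[X]_XYXY   read X → write X, move ←, go to p0
p0 | _[X]X_XYXY   read X → write X, move ←, go to p2
p2 | [_]XX_XYXY   read _ → write X, move →, go to pH
pH | X[X]X_XYXY
The non-blank tape span at halt is XXX_XYXY.

XXX_XYXY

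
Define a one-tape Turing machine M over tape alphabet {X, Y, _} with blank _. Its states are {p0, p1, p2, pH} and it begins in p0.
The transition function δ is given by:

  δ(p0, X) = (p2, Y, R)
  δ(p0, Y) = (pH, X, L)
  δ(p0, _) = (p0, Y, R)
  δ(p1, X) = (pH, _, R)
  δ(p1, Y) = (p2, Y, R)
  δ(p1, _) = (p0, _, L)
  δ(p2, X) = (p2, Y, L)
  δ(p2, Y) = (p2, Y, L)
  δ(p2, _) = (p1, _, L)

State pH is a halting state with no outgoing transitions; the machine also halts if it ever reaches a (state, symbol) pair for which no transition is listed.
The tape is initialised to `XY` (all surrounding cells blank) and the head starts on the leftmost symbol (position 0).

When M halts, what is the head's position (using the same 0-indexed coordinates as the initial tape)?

-1

state=p0 head=0 tape=___[X]Y   (p0,X)→(p2,Y,R)
state=p2 head=1 tape=___Y[Y]   (p2,Y)→(p2,Y,L)
state=p2 head=0 tape=___[Y]Y   (p2,Y)→(p2,Y,L)
state=p2 head=-1 tape=__[_]YY   (p2,_)→(p1,_,L)
state=p1 head=-2 tape=_[_]_YY   (p1,_)→(p0,_,L)
state=p0 head=-3 tape=[_]__YY   (p0,_)→(p0,Y,R)
state=p0 head=-2 tape=Y[_]_YY   (p0,_)→(p0,Y,R)
state=p0 head=-1 tape=YY[_]YY   (p0,_)→(p0,Y,R)
state=p0 head=0 tape=YYY[Y]Y   (p0,Y)→(pH,X,L)
state=pH head=-1 tape=YY[Y]XY
At halt the head is at cell -1.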